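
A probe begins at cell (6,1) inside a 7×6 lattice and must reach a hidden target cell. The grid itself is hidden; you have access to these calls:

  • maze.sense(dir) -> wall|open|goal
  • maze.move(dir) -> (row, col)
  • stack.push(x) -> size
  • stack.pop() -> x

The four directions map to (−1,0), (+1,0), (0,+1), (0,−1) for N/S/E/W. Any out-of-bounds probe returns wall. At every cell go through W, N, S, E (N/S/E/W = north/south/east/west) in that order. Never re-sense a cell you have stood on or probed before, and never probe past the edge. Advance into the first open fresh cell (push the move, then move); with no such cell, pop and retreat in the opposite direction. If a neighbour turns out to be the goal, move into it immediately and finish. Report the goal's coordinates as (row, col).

→ maze.sense(dir→west)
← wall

→ maze.sense(dir→north)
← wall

→ maze.sense(dir→east)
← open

→ stack.push(x→east)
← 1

→ maze.move(dir→east)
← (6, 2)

→ maze.sense(dir→north)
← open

→ stack.push(x→north)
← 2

→ maze.move(dir→north)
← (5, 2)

→ maze.sense(dir→north)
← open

→ stack.push(x→north)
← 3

→ maze.move(dir→north)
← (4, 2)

→ maze.sense(dir→west)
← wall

→ maze.sense(dir→north)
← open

→ stack.push(x→north)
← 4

→ maze.move(dir→north)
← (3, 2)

→ maze.sense(dir→west)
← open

→ stack.push(x→west)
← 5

→ maze.move(dir→west)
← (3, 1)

→ maze.sense(dir→west)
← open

→ stack.push(x→west)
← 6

→ maze.move(dir→west)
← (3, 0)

→ maze.sense(dir→north)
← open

→ stack.push(x→north)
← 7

→ maze.move(dir→north)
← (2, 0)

→ maze.sense(dir→north)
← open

→ stack.push(x→north)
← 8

→ maze.move(dir→north)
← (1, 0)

→ maze.sense(dir→north)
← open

→ stack.push(x→north)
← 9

→ maze.move(dir→north)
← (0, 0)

→ maze.sense(dir→east)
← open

→ stack.push(x→east)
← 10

→ maze.move(dir→east)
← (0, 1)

→ maze.sense(dir→south)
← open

→ stack.push(x→south)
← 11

→ maze.move(dir→south)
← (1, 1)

→ maze.sense(dir→south)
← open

→ stack.push(x→south)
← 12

→ maze.move(dir→south)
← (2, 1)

→ maze.sense(dir→east)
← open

→ stack.push(x→east)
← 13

→ maze.move(dir→east)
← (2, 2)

→ maze.sense(dir→north)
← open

→ stack.push(x→north)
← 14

→ maze.move(dir→north)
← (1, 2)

→ maze.sense(dir→north)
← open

→ stack.push(x→north)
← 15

→ maze.move(dir→north)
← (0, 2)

→ maze.sense(dir→east)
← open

→ stack.push(x→east)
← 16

→ maze.move(dir→east)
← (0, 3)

→ maze.sense(dir→south)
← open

→ stack.push(x→south)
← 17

→ maze.move(dir→south)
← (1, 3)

→ maze.sense(dir→south)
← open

→ stack.push(x→south)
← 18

→ maze.move(dir→south)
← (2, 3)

→ maze.sense(dir→south)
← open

→ stack.push(x→south)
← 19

→ maze.move(dir→south)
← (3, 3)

→ maze.sense(dir→south)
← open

→ stack.push(x→south)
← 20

→ maze.move(dir→south)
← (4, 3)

→ maze.sense(dir→south)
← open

→ stack.push(x→south)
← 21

→ maze.move(dir→south)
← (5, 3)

→ maze.sense(dir→south)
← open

→ stack.push(x→south)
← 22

→ maze.move(dir→south)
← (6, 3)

→ maze.sense(dir→east)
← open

→ stack.push(x→east)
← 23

→ maze.move(dir→east)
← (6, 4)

→ maze.sense(dir→north)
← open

→ stack.push(x→north)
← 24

→ maze.move(dir→north)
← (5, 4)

→ maze.sense(dir→north)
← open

→ stack.push(x→north)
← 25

→ maze.move(dir→north)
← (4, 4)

→ maze.sense(dir→north)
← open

→ stack.push(x→north)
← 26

→ maze.move(dir→north)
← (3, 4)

→ maze.sense(dir→north)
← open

→ stack.push(x→north)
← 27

→ maze.move(dir→north)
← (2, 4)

→ maze.sense(dir→north)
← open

→ stack.push(x→north)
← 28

→ maze.move(dir→north)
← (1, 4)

→ maze.sense(dir→north)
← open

→ stack.push(x→north)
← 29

→ maze.move(dir→north)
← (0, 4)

→ maze.sense(dir→east)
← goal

→ maze.move(dir→east)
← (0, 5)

Answer: (0, 5)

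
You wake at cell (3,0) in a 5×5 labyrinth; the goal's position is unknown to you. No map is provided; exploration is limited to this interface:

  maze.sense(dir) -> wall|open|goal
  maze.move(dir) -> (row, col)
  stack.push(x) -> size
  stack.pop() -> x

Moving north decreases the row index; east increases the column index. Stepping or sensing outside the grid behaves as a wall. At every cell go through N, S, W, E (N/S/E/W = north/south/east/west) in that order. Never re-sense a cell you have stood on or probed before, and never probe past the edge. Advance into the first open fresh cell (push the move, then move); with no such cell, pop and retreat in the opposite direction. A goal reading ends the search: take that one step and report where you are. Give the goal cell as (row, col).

Action: sense[dir=north]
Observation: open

Action: push[x=north]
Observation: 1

Action: move[dir=north]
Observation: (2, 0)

Action: sense[dir=north]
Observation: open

Action: push[x=north]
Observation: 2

Action: move[dir=north]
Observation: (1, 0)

Action: sense[dir=north]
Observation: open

Action: push[x=north]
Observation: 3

Action: move[dir=north]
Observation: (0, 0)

Action: sense[dir=east]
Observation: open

Action: push[x=east]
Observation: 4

Action: move[dir=east]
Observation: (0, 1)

Action: sense[dir=south]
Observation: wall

Action: sense[dir=east]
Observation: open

Action: push[x=east]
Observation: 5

Action: move[dir=east]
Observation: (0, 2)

Action: sense[dir=south]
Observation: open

Action: push[x=south]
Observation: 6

Action: move[dir=south]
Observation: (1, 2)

Action: sense[dir=south]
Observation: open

Action: push[x=south]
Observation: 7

Action: move[dir=south]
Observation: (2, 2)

Action: sense[dir=south]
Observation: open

Action: push[x=south]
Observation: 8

Action: move[dir=south]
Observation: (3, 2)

Action: sense[dir=south]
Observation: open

Action: push[x=south]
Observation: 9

Action: move[dir=south]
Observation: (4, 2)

Action: sense[dir=west]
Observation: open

Action: push[x=west]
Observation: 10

Action: move[dir=west]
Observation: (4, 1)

Action: sense[dir=north]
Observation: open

Action: push[x=north]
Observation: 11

Action: move[dir=north]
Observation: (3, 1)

Action: sense[dir=north]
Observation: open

Action: push[x=north]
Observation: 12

Action: move[dir=north]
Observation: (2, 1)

Action: pop[]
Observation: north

Action: move[dir=south]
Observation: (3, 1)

Action: pop[]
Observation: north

Action: move[dir=south]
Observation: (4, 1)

Action: sense[dir=west]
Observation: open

Action: push[x=west]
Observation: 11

Action: move[dir=west]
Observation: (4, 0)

Action: pop[]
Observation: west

Action: move[dir=east]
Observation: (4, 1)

Action: pop[]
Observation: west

Action: move[dir=east]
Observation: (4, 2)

Action: sense[dir=east]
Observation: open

Action: push[x=east]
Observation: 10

Action: move[dir=east]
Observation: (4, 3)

Action: sense[dir=north]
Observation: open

Action: push[x=north]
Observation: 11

Action: move[dir=north]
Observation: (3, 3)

Action: sense[dir=north]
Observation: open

Action: push[x=north]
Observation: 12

Action: move[dir=north]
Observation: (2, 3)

Action: sense[dir=north]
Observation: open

Action: push[x=north]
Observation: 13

Action: move[dir=north]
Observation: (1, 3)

Action: sense[dir=north]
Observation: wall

Action: sense[dir=east]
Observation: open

Action: push[x=east]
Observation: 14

Action: move[dir=east]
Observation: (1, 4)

Action: sense[dir=north]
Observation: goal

Action: move[dir=north]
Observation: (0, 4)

Answer: (0, 4)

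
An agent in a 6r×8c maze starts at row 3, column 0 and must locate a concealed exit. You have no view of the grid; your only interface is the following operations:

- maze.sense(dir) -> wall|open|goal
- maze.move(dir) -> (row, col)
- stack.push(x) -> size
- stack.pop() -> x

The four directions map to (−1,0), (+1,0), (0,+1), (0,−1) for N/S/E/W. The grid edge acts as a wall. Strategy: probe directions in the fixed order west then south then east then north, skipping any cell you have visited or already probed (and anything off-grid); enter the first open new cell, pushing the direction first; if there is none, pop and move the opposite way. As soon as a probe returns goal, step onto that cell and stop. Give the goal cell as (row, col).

-> maze.sense(dir→south)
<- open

-> stack.push(x→south)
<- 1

-> maze.move(dir→south)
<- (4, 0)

-> maze.sense(dir→south)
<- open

-> stack.push(x→south)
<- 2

-> maze.move(dir→south)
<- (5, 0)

-> maze.sense(dir→east)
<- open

-> stack.push(x→east)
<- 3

-> maze.move(dir→east)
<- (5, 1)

-> maze.sense(dir→east)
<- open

-> stack.push(x→east)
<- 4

-> maze.move(dir→east)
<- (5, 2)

-> maze.sense(dir→east)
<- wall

-> maze.sense(dir→north)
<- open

-> stack.push(x→north)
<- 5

-> maze.move(dir→north)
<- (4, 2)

-> maze.sense(dir→west)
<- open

-> stack.push(x→west)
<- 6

-> maze.move(dir→west)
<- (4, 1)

-> maze.sense(dir→north)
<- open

-> stack.push(x→north)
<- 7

-> maze.move(dir→north)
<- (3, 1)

-> maze.sense(dir→east)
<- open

-> stack.push(x→east)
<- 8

-> maze.move(dir→east)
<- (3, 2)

-> maze.sense(dir→east)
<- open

-> stack.push(x→east)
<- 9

-> maze.move(dir→east)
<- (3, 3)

-> maze.sense(dir→south)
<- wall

-> maze.sense(dir→east)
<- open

-> stack.push(x→east)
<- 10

-> maze.move(dir→east)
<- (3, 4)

-> maze.sense(dir→south)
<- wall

-> maze.sense(dir→east)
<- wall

-> maze.sense(dir→north)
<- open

-> stack.push(x→north)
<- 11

-> maze.move(dir→north)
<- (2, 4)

-> maze.sense(dir→west)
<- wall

-> maze.sense(dir→east)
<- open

-> stack.push(x→east)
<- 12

-> maze.move(dir→east)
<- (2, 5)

-> maze.sense(dir→east)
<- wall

-> maze.sense(dir→north)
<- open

-> stack.push(x→north)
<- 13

-> maze.move(dir→north)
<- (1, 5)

-> maze.sense(dir→west)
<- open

-> stack.push(x→west)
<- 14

-> maze.move(dir→west)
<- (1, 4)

-> maze.sense(dir→west)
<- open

-> stack.push(x→west)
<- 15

-> maze.move(dir→west)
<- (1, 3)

-> maze.sense(dir→west)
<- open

-> stack.push(x→west)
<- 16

-> maze.move(dir→west)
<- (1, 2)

-> maze.sense(dir→west)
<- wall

-> maze.sense(dir→south)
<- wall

-> maze.sense(dir→north)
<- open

-> stack.push(x→north)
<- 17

-> maze.move(dir→north)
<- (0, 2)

-> maze.sense(dir→west)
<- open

-> stack.push(x→west)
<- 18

-> maze.move(dir→west)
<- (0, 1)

-> maze.sense(dir→west)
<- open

-> stack.push(x→west)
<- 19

-> maze.move(dir→west)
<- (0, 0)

-> maze.sense(dir→south)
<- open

-> stack.push(x→south)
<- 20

-> maze.move(dir→south)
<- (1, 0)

-> maze.sense(dir→south)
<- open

-> stack.push(x→south)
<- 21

-> maze.move(dir→south)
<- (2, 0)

-> maze.sense(dir→east)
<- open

-> stack.push(x→east)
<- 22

-> maze.move(dir→east)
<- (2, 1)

-> stack.pop()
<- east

-> maze.move(dir→west)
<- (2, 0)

-> stack.pop()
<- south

-> maze.move(dir→north)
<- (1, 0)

-> stack.pop()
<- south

-> maze.move(dir→north)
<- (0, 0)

-> stack.pop()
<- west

-> maze.move(dir→east)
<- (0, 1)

-> stack.pop()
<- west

-> maze.move(dir→east)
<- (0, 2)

-> maze.sense(dir→east)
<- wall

-> stack.pop()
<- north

-> maze.move(dir→south)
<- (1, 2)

-> stack.pop()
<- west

-> maze.move(dir→east)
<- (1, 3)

-> stack.pop()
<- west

-> maze.move(dir→east)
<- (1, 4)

-> maze.sense(dir→north)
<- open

-> stack.push(x→north)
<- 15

-> maze.move(dir→north)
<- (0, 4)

-> maze.sense(dir→east)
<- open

-> stack.push(x→east)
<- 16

-> maze.move(dir→east)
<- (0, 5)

-> maze.sense(dir→east)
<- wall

-> stack.pop()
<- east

-> maze.move(dir→west)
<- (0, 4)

-> stack.pop()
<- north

-> maze.move(dir→south)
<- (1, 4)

-> stack.pop()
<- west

-> maze.move(dir→east)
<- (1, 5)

-> maze.sense(dir→east)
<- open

-> stack.push(x→east)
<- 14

-> maze.move(dir→east)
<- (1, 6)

-> maze.sense(dir→east)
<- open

-> stack.push(x→east)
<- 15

-> maze.move(dir→east)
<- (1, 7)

-> maze.sense(dir→south)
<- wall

-> maze.sense(dir→north)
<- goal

-> maze.move(dir→north)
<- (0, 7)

Answer: (0, 7)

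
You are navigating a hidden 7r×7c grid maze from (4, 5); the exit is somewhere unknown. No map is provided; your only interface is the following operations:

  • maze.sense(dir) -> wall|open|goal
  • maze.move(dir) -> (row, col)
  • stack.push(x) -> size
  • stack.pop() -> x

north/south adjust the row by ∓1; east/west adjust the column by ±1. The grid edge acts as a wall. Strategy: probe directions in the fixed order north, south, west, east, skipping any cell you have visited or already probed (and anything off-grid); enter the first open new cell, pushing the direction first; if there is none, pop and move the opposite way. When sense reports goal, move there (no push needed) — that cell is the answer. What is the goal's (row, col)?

// sense(dir='north') -> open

// push(x='north') -> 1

// move(dir='north') -> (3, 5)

// sense(dir='north') -> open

// push(x='north') -> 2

// move(dir='north') -> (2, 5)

// sense(dir='north') -> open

// push(x='north') -> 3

// move(dir='north') -> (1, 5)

// sense(dir='north') -> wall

// sense(dir='west') -> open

// push(x='west') -> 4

// move(dir='west') -> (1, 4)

// sense(dir='north') -> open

// push(x='north') -> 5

// move(dir='north') -> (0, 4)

// sense(dir='west') -> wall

// pop() -> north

// move(dir='south') -> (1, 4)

// sense(dir='south') -> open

// push(x='south') -> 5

// move(dir='south') -> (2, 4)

// sense(dir='south') -> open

// push(x='south') -> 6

// move(dir='south') -> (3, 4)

// sense(dir='south') -> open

// push(x='south') -> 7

// move(dir='south') -> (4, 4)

// sense(dir='south') -> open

// push(x='south') -> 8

// move(dir='south') -> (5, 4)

// sense(dir='south') -> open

// push(x='south') -> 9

// move(dir='south') -> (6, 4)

// sense(dir='west') -> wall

// sense(dir='east') -> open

// push(x='east') -> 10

// move(dir='east') -> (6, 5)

// sense(dir='north') -> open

// push(x='north') -> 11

// move(dir='north') -> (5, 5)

// sense(dir='east') -> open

// push(x='east') -> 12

// move(dir='east') -> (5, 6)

// sense(dir='north') -> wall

// sense(dir='south') -> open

// push(x='south') -> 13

// move(dir='south') -> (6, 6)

// pop() -> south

// move(dir='north') -> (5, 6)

// pop() -> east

// move(dir='west') -> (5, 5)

// pop() -> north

// move(dir='south') -> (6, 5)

// pop() -> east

// move(dir='west') -> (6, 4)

// pop() -> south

// move(dir='north') -> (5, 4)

// sense(dir='west') -> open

// push(x='west') -> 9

// move(dir='west') -> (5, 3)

// sense(dir='north') -> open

// push(x='north') -> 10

// move(dir='north') -> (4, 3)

// sense(dir='north') -> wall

// sense(dir='west') -> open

// push(x='west') -> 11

// move(dir='west') -> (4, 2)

// sense(dir='north') -> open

// push(x='north') -> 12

// move(dir='north') -> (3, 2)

// sense(dir='north') -> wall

// sense(dir='west') -> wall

// pop() -> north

// move(dir='south') -> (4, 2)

// sense(dir='south') -> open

// push(x='south') -> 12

// move(dir='south') -> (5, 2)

// sense(dir='south') -> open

// push(x='south') -> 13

// move(dir='south') -> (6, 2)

// sense(dir='west') -> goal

// move(dir='west') -> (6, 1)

Answer: (6, 1)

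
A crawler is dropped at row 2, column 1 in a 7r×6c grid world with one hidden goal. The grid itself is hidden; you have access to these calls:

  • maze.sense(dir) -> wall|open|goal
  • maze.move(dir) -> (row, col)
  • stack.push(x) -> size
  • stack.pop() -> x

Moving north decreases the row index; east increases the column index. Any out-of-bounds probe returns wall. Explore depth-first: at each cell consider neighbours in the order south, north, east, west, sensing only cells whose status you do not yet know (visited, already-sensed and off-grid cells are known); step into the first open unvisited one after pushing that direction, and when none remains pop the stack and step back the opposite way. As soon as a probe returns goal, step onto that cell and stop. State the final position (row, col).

-> sense(dir='south')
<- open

-> push(x='south')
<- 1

-> move(dir='south')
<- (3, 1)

-> sense(dir='south')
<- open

-> push(x='south')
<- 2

-> move(dir='south')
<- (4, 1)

-> sense(dir='south')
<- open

-> push(x='south')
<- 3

-> move(dir='south')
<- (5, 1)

-> sense(dir='south')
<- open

-> push(x='south')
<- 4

-> move(dir='south')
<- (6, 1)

-> sense(dir='east')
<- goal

-> move(dir='east')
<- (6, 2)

Answer: (6, 2)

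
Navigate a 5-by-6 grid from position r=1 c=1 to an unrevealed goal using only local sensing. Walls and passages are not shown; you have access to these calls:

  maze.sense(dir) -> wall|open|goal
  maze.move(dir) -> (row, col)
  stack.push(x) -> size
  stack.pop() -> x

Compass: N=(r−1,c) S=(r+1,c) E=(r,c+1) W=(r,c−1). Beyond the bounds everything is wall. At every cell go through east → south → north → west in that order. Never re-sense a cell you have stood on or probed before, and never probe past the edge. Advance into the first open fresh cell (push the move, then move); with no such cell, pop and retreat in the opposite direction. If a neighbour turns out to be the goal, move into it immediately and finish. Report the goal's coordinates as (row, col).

Act: maze.sense[dir→east]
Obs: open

Act: stack.push[x→east]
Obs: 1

Act: maze.move[dir→east]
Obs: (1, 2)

Act: maze.sense[dir→east]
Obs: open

Act: stack.push[x→east]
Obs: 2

Act: maze.move[dir→east]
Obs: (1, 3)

Act: maze.sense[dir→east]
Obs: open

Act: stack.push[x→east]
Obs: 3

Act: maze.move[dir→east]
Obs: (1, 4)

Act: maze.sense[dir→east]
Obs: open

Act: stack.push[x→east]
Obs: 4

Act: maze.move[dir→east]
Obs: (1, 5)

Act: maze.sense[dir→south]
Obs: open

Act: stack.push[x→south]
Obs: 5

Act: maze.move[dir→south]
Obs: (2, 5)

Act: maze.sense[dir→south]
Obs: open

Act: stack.push[x→south]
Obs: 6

Act: maze.move[dir→south]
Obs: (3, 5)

Act: maze.sense[dir→south]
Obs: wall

Act: maze.sense[dir→west]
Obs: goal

Act: maze.move[dir→west]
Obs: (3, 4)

Answer: (3, 4)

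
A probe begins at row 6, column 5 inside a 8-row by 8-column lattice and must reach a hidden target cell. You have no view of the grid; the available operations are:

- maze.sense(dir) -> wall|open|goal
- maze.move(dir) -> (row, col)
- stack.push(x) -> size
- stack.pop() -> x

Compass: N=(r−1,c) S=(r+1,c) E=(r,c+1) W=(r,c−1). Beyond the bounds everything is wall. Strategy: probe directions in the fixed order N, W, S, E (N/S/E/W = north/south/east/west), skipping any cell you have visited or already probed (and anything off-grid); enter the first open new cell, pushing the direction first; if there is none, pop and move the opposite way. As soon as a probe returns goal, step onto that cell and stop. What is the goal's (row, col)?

-- 1. sense(north) => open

-- 2. push(north) => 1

-- 3. move(north) => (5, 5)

-- 4. sense(north) => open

-- 5. push(north) => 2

-- 6. move(north) => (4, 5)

-- 7. sense(north) => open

-- 8. push(north) => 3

-- 9. move(north) => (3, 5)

-- 10. sense(north) => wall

-- 11. sense(west) => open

-- 12. push(west) => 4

-- 13. move(west) => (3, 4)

-- 14. sense(north) => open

-- 15. push(north) => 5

-- 16. move(north) => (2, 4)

-- 17. sense(north) => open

-- 18. push(north) => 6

-- 19. move(north) => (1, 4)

-- 20. sense(north) => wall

-- 21. sense(west) => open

-- 22. push(west) => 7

-- 23. move(west) => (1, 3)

-- 24. sense(north) => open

-- 25. push(north) => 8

-- 26. move(north) => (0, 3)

-- 27. sense(west) => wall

-- 28. pop() => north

-- 29. move(south) => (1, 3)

-- 30. sense(west) => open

-- 31. push(west) => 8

-- 32. move(west) => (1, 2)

-- 33. sense(west) => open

-- 34. push(west) => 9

-- 35. move(west) => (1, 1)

-- 36. sense(north) => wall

-- 37. sense(west) => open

-- 38. push(west) => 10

-- 39. move(west) => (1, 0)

-- 40. sense(north) => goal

-- 41. move(north) => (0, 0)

Answer: (0, 0)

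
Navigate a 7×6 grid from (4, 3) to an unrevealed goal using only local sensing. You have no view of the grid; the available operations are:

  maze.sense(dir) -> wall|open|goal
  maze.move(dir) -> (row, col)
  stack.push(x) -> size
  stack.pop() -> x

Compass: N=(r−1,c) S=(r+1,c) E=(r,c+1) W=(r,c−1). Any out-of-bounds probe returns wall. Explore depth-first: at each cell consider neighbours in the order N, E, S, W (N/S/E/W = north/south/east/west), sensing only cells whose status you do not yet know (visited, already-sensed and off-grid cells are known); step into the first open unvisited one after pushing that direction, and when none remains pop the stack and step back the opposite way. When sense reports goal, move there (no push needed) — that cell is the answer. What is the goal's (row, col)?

→ maze.sense(dir=north)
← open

→ stack.push(x=north)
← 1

→ maze.move(dir=north)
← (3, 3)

→ maze.sense(dir=north)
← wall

→ maze.sense(dir=east)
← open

→ stack.push(x=east)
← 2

→ maze.move(dir=east)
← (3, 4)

→ maze.sense(dir=north)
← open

→ stack.push(x=north)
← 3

→ maze.move(dir=north)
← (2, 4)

→ maze.sense(dir=north)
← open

→ stack.push(x=north)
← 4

→ maze.move(dir=north)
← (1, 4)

→ maze.sense(dir=north)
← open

→ stack.push(x=north)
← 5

→ maze.move(dir=north)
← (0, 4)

→ maze.sense(dir=east)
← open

→ stack.push(x=east)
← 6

→ maze.move(dir=east)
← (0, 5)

→ maze.sense(dir=south)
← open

→ stack.push(x=south)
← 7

→ maze.move(dir=south)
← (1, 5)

→ maze.sense(dir=south)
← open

→ stack.push(x=south)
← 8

→ maze.move(dir=south)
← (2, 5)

→ maze.sense(dir=south)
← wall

→ stack.pop()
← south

→ maze.move(dir=north)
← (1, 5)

→ stack.pop()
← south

→ maze.move(dir=north)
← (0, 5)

→ stack.pop()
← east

→ maze.move(dir=west)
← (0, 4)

→ maze.sense(dir=west)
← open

→ stack.push(x=west)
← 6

→ maze.move(dir=west)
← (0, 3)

→ maze.sense(dir=south)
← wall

→ maze.sense(dir=west)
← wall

→ stack.pop()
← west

→ maze.move(dir=east)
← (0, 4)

→ stack.pop()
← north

→ maze.move(dir=south)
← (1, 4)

→ stack.pop()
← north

→ maze.move(dir=south)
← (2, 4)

→ stack.pop()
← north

→ maze.move(dir=south)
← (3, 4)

→ maze.sense(dir=south)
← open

→ stack.push(x=south)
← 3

→ maze.move(dir=south)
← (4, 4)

→ maze.sense(dir=east)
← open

→ stack.push(x=east)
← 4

→ maze.move(dir=east)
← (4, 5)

→ maze.sense(dir=south)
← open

→ stack.push(x=south)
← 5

→ maze.move(dir=south)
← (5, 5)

→ maze.sense(dir=south)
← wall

→ maze.sense(dir=west)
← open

→ stack.push(x=west)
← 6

→ maze.move(dir=west)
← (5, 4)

→ maze.sense(dir=south)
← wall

→ maze.sense(dir=west)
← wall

→ stack.pop()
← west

→ maze.move(dir=east)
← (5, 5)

→ stack.pop()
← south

→ maze.move(dir=north)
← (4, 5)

→ stack.pop()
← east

→ maze.move(dir=west)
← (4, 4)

→ stack.pop()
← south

→ maze.move(dir=north)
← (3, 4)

→ stack.pop()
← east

→ maze.move(dir=west)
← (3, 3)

→ maze.sense(dir=west)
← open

→ stack.push(x=west)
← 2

→ maze.move(dir=west)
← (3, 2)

→ maze.sense(dir=north)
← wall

→ maze.sense(dir=south)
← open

→ stack.push(x=south)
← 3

→ maze.move(dir=south)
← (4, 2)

→ maze.sense(dir=south)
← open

→ stack.push(x=south)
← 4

→ maze.move(dir=south)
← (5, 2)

→ maze.sense(dir=south)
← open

→ stack.push(x=south)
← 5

→ maze.move(dir=south)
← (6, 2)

→ maze.sense(dir=east)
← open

→ stack.push(x=east)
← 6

→ maze.move(dir=east)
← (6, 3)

→ stack.pop()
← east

→ maze.move(dir=west)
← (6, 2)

→ maze.sense(dir=west)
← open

→ stack.push(x=west)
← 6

→ maze.move(dir=west)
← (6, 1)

→ maze.sense(dir=north)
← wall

→ maze.sense(dir=west)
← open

→ stack.push(x=west)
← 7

→ maze.move(dir=west)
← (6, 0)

→ maze.sense(dir=north)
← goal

→ maze.move(dir=north)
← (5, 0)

Answer: (5, 0)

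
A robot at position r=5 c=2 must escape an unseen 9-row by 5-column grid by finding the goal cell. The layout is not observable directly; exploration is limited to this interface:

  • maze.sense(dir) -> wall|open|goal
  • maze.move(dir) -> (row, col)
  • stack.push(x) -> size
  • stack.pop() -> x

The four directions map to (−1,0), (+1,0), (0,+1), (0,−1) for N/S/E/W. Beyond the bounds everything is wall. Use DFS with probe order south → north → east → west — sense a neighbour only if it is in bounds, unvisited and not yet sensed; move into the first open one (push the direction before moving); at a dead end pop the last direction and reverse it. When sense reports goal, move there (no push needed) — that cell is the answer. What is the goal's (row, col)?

-- 1. sense(south) => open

-- 2. push(south) => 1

-- 3. move(south) => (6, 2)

-- 4. sense(south) => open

-- 5. push(south) => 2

-- 6. move(south) => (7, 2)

-- 7. sense(south) => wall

-- 8. sense(east) => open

-- 9. push(east) => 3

-- 10. move(east) => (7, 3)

-- 11. sense(south) => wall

-- 12. sense(north) => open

-- 13. push(north) => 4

-- 14. move(north) => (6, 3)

-- 15. sense(north) => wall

-- 16. sense(east) => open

-- 17. push(east) => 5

-- 18. move(east) => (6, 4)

-- 19. sense(south) => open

-- 20. push(south) => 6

-- 21. move(south) => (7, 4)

-- 22. sense(south) => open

-- 23. push(south) => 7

-- 24. move(south) => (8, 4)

-- 25. pop() => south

-- 26. move(north) => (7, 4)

-- 27. pop() => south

-- 28. move(north) => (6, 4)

-- 29. sense(north) => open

-- 30. push(north) => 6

-- 31. move(north) => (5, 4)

-- 32. sense(north) => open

-- 33. push(north) => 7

-- 34. move(north) => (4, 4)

-- 35. sense(north) => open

-- 36. push(north) => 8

-- 37. move(north) => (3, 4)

-- 38. sense(north) => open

-- 39. push(north) => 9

-- 40. move(north) => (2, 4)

-- 41. sense(north) => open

-- 42. push(north) => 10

-- 43. move(north) => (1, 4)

-- 44. sense(north) => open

-- 45. push(north) => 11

-- 46. move(north) => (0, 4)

-- 47. sense(west) => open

-- 48. push(west) => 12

-- 49. move(west) => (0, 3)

-- 50. sense(south) => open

-- 51. push(south) => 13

-- 52. move(south) => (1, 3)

-- 53. sense(south) => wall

-- 54. sense(west) => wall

-- 55. pop() => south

-- 56. move(north) => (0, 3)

-- 57. sense(west) => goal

-- 58. move(west) => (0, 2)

Answer: (0, 2)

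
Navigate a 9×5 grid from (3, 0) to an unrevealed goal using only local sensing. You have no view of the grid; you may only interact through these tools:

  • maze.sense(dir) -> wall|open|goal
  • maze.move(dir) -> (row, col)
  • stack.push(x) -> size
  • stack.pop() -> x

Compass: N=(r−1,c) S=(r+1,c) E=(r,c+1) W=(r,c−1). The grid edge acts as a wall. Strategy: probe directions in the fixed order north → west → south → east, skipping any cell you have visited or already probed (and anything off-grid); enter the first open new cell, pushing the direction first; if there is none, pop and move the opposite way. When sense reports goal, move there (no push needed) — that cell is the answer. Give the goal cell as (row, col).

-> sense(dir: north)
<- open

-> push(x: north)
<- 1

-> move(dir: north)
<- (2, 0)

-> sense(dir: north)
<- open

-> push(x: north)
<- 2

-> move(dir: north)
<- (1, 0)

-> sense(dir: north)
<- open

-> push(x: north)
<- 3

-> move(dir: north)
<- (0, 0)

-> sense(dir: east)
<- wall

-> pop()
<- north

-> move(dir: south)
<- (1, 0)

-> sense(dir: east)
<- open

-> push(x: east)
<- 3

-> move(dir: east)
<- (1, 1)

-> sense(dir: south)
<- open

-> push(x: south)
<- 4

-> move(dir: south)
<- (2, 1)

-> sense(dir: south)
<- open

-> push(x: south)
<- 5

-> move(dir: south)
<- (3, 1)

-> sense(dir: south)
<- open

-> push(x: south)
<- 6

-> move(dir: south)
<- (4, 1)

-> sense(dir: west)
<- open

-> push(x: west)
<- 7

-> move(dir: west)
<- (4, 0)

-> sense(dir: south)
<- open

-> push(x: south)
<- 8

-> move(dir: south)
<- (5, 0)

-> sense(dir: south)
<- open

-> push(x: south)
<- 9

-> move(dir: south)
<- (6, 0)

-> sense(dir: south)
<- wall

-> sense(dir: east)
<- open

-> push(x: east)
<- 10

-> move(dir: east)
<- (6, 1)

-> sense(dir: north)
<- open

-> push(x: north)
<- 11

-> move(dir: north)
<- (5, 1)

-> sense(dir: east)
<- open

-> push(x: east)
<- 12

-> move(dir: east)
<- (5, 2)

-> sense(dir: north)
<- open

-> push(x: north)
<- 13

-> move(dir: north)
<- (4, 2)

-> sense(dir: north)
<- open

-> push(x: north)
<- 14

-> move(dir: north)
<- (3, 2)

-> sense(dir: north)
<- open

-> push(x: north)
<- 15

-> move(dir: north)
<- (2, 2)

-> sense(dir: north)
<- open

-> push(x: north)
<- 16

-> move(dir: north)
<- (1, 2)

-> sense(dir: north)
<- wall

-> sense(dir: east)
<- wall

-> pop()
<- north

-> move(dir: south)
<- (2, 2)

-> sense(dir: east)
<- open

-> push(x: east)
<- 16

-> move(dir: east)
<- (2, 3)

-> sense(dir: south)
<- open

-> push(x: south)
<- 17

-> move(dir: south)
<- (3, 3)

-> sense(dir: south)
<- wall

-> sense(dir: east)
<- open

-> push(x: east)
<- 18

-> move(dir: east)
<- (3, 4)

-> sense(dir: north)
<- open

-> push(x: north)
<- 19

-> move(dir: north)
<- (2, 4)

-> sense(dir: north)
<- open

-> push(x: north)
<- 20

-> move(dir: north)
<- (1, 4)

-> sense(dir: north)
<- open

-> push(x: north)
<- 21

-> move(dir: north)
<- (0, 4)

-> sense(dir: west)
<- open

-> push(x: west)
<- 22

-> move(dir: west)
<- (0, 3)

-> pop()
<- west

-> move(dir: east)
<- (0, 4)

-> pop()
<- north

-> move(dir: south)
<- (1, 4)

-> pop()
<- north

-> move(dir: south)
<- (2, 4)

-> pop()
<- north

-> move(dir: south)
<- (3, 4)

-> sense(dir: south)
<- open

-> push(x: south)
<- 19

-> move(dir: south)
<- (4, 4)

-> sense(dir: south)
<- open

-> push(x: south)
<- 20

-> move(dir: south)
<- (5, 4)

-> sense(dir: west)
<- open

-> push(x: west)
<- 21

-> move(dir: west)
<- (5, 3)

-> sense(dir: south)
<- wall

-> pop()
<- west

-> move(dir: east)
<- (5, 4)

-> sense(dir: south)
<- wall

-> pop()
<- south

-> move(dir: north)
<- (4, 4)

-> pop()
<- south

-> move(dir: north)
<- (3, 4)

-> pop()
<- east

-> move(dir: west)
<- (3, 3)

-> pop()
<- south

-> move(dir: north)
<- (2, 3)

-> pop()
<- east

-> move(dir: west)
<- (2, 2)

-> pop()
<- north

-> move(dir: south)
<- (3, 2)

-> pop()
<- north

-> move(dir: south)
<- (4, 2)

-> pop()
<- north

-> move(dir: south)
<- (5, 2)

-> sense(dir: south)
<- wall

-> pop()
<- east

-> move(dir: west)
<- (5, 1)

-> pop()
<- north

-> move(dir: south)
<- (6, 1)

-> sense(dir: south)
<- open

-> push(x: south)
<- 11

-> move(dir: south)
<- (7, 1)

-> sense(dir: south)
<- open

-> push(x: south)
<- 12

-> move(dir: south)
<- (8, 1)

-> sense(dir: west)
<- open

-> push(x: west)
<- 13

-> move(dir: west)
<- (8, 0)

-> pop()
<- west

-> move(dir: east)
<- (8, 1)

-> sense(dir: east)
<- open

-> push(x: east)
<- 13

-> move(dir: east)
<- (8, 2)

-> sense(dir: north)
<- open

-> push(x: north)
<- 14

-> move(dir: north)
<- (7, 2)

-> sense(dir: east)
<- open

-> push(x: east)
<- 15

-> move(dir: east)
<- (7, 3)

-> sense(dir: south)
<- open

-> push(x: south)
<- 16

-> move(dir: south)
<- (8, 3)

-> sense(dir: east)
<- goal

-> move(dir: east)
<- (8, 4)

Answer: (8, 4)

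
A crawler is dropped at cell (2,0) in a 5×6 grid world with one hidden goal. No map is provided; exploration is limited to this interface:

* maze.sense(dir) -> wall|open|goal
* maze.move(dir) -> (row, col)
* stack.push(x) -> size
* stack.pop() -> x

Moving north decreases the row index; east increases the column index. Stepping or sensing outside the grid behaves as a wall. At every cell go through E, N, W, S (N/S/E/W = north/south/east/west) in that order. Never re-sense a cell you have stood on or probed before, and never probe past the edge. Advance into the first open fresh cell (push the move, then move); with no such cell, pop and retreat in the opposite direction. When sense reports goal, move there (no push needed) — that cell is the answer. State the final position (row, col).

Calling maze.sense using east, yielding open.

Invoking stack.push using east, → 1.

I invoke maze.move using east, giving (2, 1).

Next I call maze.sense using east, and see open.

I run stack.push using east, giving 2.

Now I run maze.move using east, giving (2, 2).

Invoking maze.sense using east, → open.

Now I run stack.push using east, and get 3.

I run maze.move using east, which returns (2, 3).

I run maze.sense using east, and observe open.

Then stack.push using east, and get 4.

I call maze.move using east, yielding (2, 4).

I invoke maze.sense using east, and observe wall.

Now I run maze.sense using north, and observe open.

Using stack.push using north, : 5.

Then maze.move using north, yielding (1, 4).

Then maze.sense using east, giving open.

Using stack.push using east, yielding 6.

I use maze.move using east, : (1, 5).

I try maze.sense using north, giving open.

I run stack.push using north, which returns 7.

I invoke maze.move using north, : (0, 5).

Next I call maze.sense using west, which returns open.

I try stack.push using west, : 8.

Then maze.move using west, → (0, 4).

Calling maze.sense using west, and see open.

Calling stack.push using west, → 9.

Using maze.move using west, and get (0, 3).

Now I run maze.sense using west, — result: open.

Then stack.push using west, and get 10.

Next I call maze.move using west, yielding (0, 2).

Invoking maze.sense using west, : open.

I try stack.push using west, and get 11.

I try maze.move using west, and see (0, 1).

Then maze.sense using west, : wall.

I use maze.sense using south, which returns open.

I use stack.push using south, and see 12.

I call maze.move using south, and get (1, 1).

I run maze.sense using east, and get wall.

Calling maze.sense using west, and get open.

I call stack.push using west, and get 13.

I run maze.move using west, : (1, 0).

Now I run stack.pop(), and observe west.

Now I run maze.move using east, yielding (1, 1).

I try stack.pop, yielding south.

Invoking maze.move using north, — result: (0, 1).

Invoking stack.pop(), : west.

I try maze.move using east, which returns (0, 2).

I use stack.pop(), which returns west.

I call maze.move using east, which returns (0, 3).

Then maze.sense using south, and see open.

I invoke stack.push using south, and get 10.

Now I run maze.move using south, which returns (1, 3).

I try stack.pop, giving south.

Using maze.move using north, which returns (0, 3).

Using stack.pop(), giving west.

Calling maze.move using east, : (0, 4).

Calling stack.pop, — result: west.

Then maze.move using east, yielding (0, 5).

Using stack.pop(), giving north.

Then maze.move using south, and get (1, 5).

I try stack.pop, yielding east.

I use maze.move using west, : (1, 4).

I call stack.pop(), and get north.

Invoking maze.move using south, and get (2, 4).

Calling maze.sense using south, — result: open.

I invoke stack.push using south, yielding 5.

I call maze.move using south, giving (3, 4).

Invoking maze.sense using east, and see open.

I run stack.push using east, and get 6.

I invoke maze.move using east, → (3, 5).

Invoking maze.sense using south, and see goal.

I use maze.move using south, and get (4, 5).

Answer: (4, 5)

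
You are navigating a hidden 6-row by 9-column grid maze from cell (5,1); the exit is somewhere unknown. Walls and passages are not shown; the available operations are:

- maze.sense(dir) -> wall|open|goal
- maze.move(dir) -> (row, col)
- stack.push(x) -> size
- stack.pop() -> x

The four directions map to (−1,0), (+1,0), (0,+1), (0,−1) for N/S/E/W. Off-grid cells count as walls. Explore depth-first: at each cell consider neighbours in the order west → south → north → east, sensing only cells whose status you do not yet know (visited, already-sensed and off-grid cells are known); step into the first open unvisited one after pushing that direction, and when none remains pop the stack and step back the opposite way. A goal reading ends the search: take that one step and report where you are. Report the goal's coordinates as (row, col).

>> sense(dir='west')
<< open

>> push(x='west')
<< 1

>> move(dir='west')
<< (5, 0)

>> sense(dir='north')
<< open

>> push(x='north')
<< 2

>> move(dir='north')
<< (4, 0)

>> sense(dir='north')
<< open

>> push(x='north')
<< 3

>> move(dir='north')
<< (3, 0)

>> sense(dir='north')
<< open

>> push(x='north')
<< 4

>> move(dir='north')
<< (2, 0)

>> sense(dir='north')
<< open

>> push(x='north')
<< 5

>> move(dir='north')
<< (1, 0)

>> sense(dir='north')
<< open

>> push(x='north')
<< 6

>> move(dir='north')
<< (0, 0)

>> sense(dir='east')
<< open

>> push(x='east')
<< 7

>> move(dir='east')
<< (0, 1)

>> sense(dir='south')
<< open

>> push(x='south')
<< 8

>> move(dir='south')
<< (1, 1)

>> sense(dir='south')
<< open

>> push(x='south')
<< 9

>> move(dir='south')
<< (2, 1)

>> sense(dir='south')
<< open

>> push(x='south')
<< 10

>> move(dir='south')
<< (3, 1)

>> sense(dir='south')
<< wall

>> sense(dir='east')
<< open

>> push(x='east')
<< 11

>> move(dir='east')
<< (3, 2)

>> sense(dir='south')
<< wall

>> sense(dir='north')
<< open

>> push(x='north')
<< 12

>> move(dir='north')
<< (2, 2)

>> sense(dir='north')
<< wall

>> sense(dir='east')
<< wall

>> pop()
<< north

>> move(dir='south')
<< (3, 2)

>> sense(dir='east')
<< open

>> push(x='east')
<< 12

>> move(dir='east')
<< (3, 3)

>> sense(dir='south')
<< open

>> push(x='south')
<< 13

>> move(dir='south')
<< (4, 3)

>> sense(dir='south')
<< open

>> push(x='south')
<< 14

>> move(dir='south')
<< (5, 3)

>> sense(dir='west')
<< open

>> push(x='west')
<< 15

>> move(dir='west')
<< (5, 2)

>> pop()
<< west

>> move(dir='east')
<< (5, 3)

>> sense(dir='east')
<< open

>> push(x='east')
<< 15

>> move(dir='east')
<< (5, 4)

>> sense(dir='north')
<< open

>> push(x='north')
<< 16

>> move(dir='north')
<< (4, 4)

>> sense(dir='north')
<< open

>> push(x='north')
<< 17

>> move(dir='north')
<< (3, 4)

>> sense(dir='north')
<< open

>> push(x='north')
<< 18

>> move(dir='north')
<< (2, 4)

>> sense(dir='north')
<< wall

>> sense(dir='east')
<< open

>> push(x='east')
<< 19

>> move(dir='east')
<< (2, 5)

>> sense(dir='south')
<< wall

>> sense(dir='north')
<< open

>> push(x='north')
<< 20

>> move(dir='north')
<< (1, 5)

>> sense(dir='north')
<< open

>> push(x='north')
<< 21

>> move(dir='north')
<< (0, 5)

>> sense(dir='west')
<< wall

>> sense(dir='east')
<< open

>> push(x='east')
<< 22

>> move(dir='east')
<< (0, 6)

>> sense(dir='south')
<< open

>> push(x='south')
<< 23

>> move(dir='south')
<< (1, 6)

>> sense(dir='south')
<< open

>> push(x='south')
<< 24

>> move(dir='south')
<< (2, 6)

>> sense(dir='south')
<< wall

>> sense(dir='east')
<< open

>> push(x='east')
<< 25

>> move(dir='east')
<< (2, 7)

>> sense(dir='south')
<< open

>> push(x='south')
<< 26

>> move(dir='south')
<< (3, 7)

>> sense(dir='south')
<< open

>> push(x='south')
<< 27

>> move(dir='south')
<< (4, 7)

>> sense(dir='west')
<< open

>> push(x='west')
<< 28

>> move(dir='west')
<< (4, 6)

>> sense(dir='west')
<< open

>> push(x='west')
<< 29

>> move(dir='west')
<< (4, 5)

>> sense(dir='south')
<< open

>> push(x='south')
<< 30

>> move(dir='south')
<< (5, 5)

>> sense(dir='east')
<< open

>> push(x='east')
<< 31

>> move(dir='east')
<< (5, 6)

>> sense(dir='east')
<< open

>> push(x='east')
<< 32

>> move(dir='east')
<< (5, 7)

>> sense(dir='east')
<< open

>> push(x='east')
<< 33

>> move(dir='east')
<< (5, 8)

>> sense(dir='north')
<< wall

>> pop()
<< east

>> move(dir='west')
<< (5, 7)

>> pop()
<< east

>> move(dir='west')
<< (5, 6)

>> pop()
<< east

>> move(dir='west')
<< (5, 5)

>> pop()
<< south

>> move(dir='north')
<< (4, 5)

>> pop()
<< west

>> move(dir='east')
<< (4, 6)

>> pop()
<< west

>> move(dir='east')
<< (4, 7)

>> pop()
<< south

>> move(dir='north')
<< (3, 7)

>> sense(dir='east')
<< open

>> push(x='east')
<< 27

>> move(dir='east')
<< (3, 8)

>> sense(dir='north')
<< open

>> push(x='north')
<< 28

>> move(dir='north')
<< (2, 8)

>> sense(dir='north')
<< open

>> push(x='north')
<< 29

>> move(dir='north')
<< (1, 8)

>> sense(dir='west')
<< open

>> push(x='west')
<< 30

>> move(dir='west')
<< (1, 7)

>> sense(dir='north')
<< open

>> push(x='north')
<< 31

>> move(dir='north')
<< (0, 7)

>> sense(dir='east')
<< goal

>> move(dir='east')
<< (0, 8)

Answer: (0, 8)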